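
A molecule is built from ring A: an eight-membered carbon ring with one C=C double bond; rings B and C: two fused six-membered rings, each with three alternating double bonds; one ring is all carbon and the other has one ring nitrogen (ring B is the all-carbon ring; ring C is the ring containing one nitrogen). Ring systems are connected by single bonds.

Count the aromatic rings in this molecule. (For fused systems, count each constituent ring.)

Ring A has six sp³ carbons, so it is not fully conjugated — not aromatic (cyclooctene).
Rings B and C form a fused bicyclic system (with one nitrogen) with 10 sp² atoms and 10 π electrons from ring double bonds. 10 = 4(2)+2, so the system is aromatic and both rings count as aromatic (quinoline).
Aromatic: B, C. Total: 2.

2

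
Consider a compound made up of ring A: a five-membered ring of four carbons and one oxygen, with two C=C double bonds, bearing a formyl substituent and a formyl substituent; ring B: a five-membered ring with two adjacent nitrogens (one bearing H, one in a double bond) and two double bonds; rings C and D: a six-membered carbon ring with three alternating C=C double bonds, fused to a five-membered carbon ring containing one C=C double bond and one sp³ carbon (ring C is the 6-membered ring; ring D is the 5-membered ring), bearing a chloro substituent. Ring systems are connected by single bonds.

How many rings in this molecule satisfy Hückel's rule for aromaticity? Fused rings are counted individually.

3

Ring A is planar and fully conjugated; 2 ring double bonds (4 π electrons) plus a heteroatom lone pair (2) give 6 π electrons. Since 6 = 4n+2 (n=1), ring A is aromatic (furan).
Ring B is planar and fully conjugated; 2 ring double bonds (4 π electrons) plus a heteroatom lone pair (2) give 6 π electrons. 6 = 4(1)+2, so ring B is aromatic (pyrazole).
Ring C is planar and fully conjugated; 3 ring double bonds give 6 π electrons. 6 = 4(1)+2, so ring C is aromatic (benzene ring).
Ring D has one sp³ carbon, so it is not fully conjugated — not aromatic (cyclopentene ring).
Aromatic: A, B, C. Total: 3.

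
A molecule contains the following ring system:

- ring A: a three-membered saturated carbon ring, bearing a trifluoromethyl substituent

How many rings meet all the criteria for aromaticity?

0

Ring A has only sp³ atoms, so it is not fully conjugated — not aromatic (cyclopropane).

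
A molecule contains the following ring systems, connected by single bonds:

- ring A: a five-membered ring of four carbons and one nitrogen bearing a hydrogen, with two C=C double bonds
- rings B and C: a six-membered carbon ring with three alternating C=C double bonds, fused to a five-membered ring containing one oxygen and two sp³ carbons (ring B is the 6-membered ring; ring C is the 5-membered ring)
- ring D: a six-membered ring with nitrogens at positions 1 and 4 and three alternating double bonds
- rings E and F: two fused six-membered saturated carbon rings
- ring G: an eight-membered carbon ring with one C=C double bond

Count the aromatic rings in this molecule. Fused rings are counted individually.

Ring A has a continuous p-orbital overlap around the ring; 2 ring double bonds (4 π electrons) plus a heteroatom lone pair (2) give 6 π electrons. That satisfies 4n+2 with n=1, so ring A is aromatic (pyrrole).
Ring B has a continuous p-orbital overlap around the ring; 3 ring double bonds give 6 π electrons. 6 = 4(1)+2, so ring B is aromatic (benzene ring).
Ring C has two sp³ carbons, so it is not fully conjugated — not aromatic (oxolane ring).
Ring D has a continuous p-orbital overlap around the ring; 3 ring double bonds give 6 π electrons. Since 6 = 4n+2 (n=1), ring D is aromatic (pyrazine).
Ring E has only sp³ atoms, so it is not fully conjugated — not aromatic (cyclohexane ring).
Ring F has only sp³ atoms, so it is not fully conjugated — not aromatic (cyclohexane ring).
Ring G has six sp³ carbons, so it is not fully conjugated — not aromatic (cyclooctene).
Aromatic: A, B, D. Total: 3.

3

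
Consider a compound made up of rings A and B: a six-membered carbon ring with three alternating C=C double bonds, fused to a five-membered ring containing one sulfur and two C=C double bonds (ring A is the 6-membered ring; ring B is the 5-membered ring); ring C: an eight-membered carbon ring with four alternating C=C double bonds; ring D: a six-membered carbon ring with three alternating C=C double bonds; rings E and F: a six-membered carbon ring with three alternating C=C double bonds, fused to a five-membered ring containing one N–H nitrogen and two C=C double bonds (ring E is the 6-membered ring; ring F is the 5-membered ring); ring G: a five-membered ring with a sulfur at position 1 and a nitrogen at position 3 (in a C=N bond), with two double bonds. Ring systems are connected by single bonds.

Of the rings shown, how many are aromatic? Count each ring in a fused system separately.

6

Rings A and B form a fused bicyclic system (with one sulfur) with 9 sp² atoms and 10 π electrons from ring double bonds plus a heteroatom lone pair. 10 = 4(2)+2, so the system is aromatic and both rings count as aromatic (benzothiophene).
Ring C has only sp² ring atoms; a planar conformation would have a fully conjugated π system of 8 electrons. But 8 = 4(2), which is 4n not 4n+2, so ring C is not aromatic (cyclooctatetraene) — cyclooctatetraene distorts into a non-planar tub to avoid antiaromaticity.
Ring D is planar and fully conjugated; 3 ring double bonds give 6 π electrons. That satisfies 4n+2 with n=1, so ring D is aromatic (benzene).
Rings E and F form a fused bicyclic system (with one N–H) with 9 sp² atoms and 10 π electrons from ring double bonds plus a heteroatom lone pair. 10 = 4(2)+2, so the system is aromatic and both rings count as aromatic (indole).
Ring G is planar and fully conjugated; 2 ring double bonds (4 π electrons) plus a heteroatom lone pair (2) give 6 π electrons. 6 = 4(1)+2, so ring G is aromatic (thiazole).
Aromatic: A, B, D, E, F, G. Total: 6.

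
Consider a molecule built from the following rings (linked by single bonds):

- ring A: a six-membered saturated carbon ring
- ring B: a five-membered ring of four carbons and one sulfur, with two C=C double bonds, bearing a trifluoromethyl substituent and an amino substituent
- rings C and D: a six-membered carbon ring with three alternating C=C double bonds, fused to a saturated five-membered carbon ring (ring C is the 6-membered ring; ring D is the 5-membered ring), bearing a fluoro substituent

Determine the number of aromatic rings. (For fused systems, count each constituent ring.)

Ring A has only sp³ atoms, so it is not fully conjugated — not aromatic (cyclohexane).
Ring B is fully conjugated (every ring atom contributes a p orbital); 2 ring double bonds (4 π electrons) plus a heteroatom lone pair (2) give 6 π electrons. Since 6 = 4n+2 (n=1), ring B is aromatic (thiophene).
Ring C is fully conjugated (every ring atom contributes a p orbital); 3 ring double bonds give 6 π electrons. 6 = 4(1)+2, so ring C is aromatic (benzene ring).
Ring D has three sp³ carbons, so it is not fully conjugated — not aromatic (cyclopentane ring).
Aromatic: B, C. Total: 2.

2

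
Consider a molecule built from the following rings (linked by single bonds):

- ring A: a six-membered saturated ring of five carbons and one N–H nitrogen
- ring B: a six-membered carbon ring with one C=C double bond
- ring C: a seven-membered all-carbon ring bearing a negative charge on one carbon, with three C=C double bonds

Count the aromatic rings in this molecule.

0

Ring A has only sp³ atoms, so it is not fully conjugated — not aromatic (piperidine).
Ring B has four sp³ carbons, so it is not fully conjugated — not aromatic (cyclohexene).
Ring C has only sp² ring atoms; a planar conformation would have a fully conjugated π system of 8 electrons. But 8 = 4(2), which is 4n not 4n+2, so ring C is not aromatic (cycloheptatrienyl anion).
No ring is aromatic. Total: 0.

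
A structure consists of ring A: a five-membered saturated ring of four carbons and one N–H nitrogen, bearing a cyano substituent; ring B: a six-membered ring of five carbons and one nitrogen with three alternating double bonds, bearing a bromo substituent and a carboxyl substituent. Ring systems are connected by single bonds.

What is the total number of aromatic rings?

Ring A has only sp³ atoms, so it is not fully conjugated — not aromatic (pyrrolidine).
Ring B is planar and fully conjugated; 3 ring double bonds give 6 π electrons. That satisfies 4n+2 with n=1, so ring B is aromatic (pyridine).
Aromatic: B. Total: 1.

1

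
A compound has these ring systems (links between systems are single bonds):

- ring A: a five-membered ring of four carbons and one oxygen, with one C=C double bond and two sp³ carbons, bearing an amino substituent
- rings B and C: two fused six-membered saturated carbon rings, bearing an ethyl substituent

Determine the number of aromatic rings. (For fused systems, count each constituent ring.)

0

Ring A has two sp³ carbons, so it is not fully conjugated — not aromatic (2,3-dihydrofuran).
Ring B has only sp³ atoms, so it is not fully conjugated — not aromatic (cyclohexane ring).
Ring C has only sp³ atoms, so it is not fully conjugated — not aromatic (cyclohexane ring).
No ring is aromatic. Total: 0.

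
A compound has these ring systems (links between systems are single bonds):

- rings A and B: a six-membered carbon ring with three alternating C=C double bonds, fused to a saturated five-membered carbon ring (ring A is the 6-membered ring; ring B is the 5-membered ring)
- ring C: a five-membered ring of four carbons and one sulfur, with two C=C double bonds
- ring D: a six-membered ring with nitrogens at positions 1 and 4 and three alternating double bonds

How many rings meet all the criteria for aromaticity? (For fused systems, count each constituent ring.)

3

Ring A is planar and fully conjugated; 3 ring double bonds give 6 π electrons. That satisfies 4n+2 with n=1, so ring A is aromatic (benzene ring).
Ring B has three sp³ carbons, so it is not fully conjugated — not aromatic (cyclopentane ring).
Ring C has a continuous p-orbital overlap around the ring; 2 ring double bonds (4 π electrons) plus a heteroatom lone pair (2) give 6 π electrons. That satisfies 4n+2 with n=1, so ring C is aromatic (thiophene).
Ring D has a continuous p-orbital overlap around the ring; 3 ring double bonds give 6 π electrons. That satisfies 4n+2 with n=1, so ring D is aromatic (pyrazine).
Aromatic: A, C, D. Total: 3.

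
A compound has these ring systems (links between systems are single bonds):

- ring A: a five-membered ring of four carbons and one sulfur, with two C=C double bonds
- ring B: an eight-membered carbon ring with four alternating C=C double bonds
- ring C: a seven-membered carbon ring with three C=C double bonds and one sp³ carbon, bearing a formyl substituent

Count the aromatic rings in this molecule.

1

Ring A is fully conjugated (every ring atom contributes a p orbital); 2 ring double bonds (4 π electrons) plus a heteroatom lone pair (2) give 6 π electrons. Since 6 = 4n+2 (n=1), ring A is aromatic (thiophene).
Ring B has only sp² ring atoms; a planar conformation would have a fully conjugated π system of 8 electrons. But 8 = 4(2), which is 4n not 4n+2, so ring B is not aromatic (cyclooctatetraene) — cyclooctatetraene distorts into a non-planar tub to avoid antiaromaticity.
Ring C has one sp³ carbon, so it is not fully conjugated — not aromatic (cycloheptatriene).
Aromatic: A. Total: 1.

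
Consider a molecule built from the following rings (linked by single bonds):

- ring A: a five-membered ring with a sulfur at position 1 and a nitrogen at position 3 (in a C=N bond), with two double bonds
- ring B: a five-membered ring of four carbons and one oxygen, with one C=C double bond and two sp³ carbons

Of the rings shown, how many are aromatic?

Ring A is planar and fully conjugated; 2 ring double bonds (4 π electrons) plus a heteroatom lone pair (2) give 6 π electrons. That satisfies 4n+2 with n=1, so ring A is aromatic (thiazole).
Ring B has two sp³ carbons, so it is not fully conjugated — not aromatic (2,3-dihydrofuran).
Aromatic: A. Total: 1.

1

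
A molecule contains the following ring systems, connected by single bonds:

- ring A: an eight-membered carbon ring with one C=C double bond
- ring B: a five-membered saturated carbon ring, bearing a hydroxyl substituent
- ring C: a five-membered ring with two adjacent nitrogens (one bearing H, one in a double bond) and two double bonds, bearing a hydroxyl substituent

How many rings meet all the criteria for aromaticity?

1

Ring A has six sp³ carbons, so it is not fully conjugated — not aromatic (cyclooctene).
Ring B has only sp³ atoms, so it is not fully conjugated — not aromatic (cyclopentane).
Ring C is fully conjugated (every ring atom contributes a p orbital); 2 ring double bonds (4 π electrons) plus a heteroatom lone pair (2) give 6 π electrons. 6 = 4(1)+2, so ring C is aromatic (pyrazole).
Aromatic: C. Total: 1.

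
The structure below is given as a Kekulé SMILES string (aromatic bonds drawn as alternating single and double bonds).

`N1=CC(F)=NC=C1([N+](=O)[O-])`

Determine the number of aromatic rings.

The SMILES encodes a six-membered ring with nitrogens at positions 1 and 4 and three alternating double bonds.
The 6-membered ring with two nitrogens (1,4) has a continuous p-orbital overlap around the ring; 3 ring double bonds give 6 π electrons. Since 6 = 4n+2 (n=1), it is aromatic (pyrazine).

1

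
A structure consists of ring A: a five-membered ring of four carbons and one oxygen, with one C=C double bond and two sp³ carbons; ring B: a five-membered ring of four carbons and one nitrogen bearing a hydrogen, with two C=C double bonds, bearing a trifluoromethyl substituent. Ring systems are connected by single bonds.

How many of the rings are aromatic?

1

Ring A has two sp³ carbons, so it is not fully conjugated — not aromatic (2,3-dihydrofuran).
Ring B is planar and fully conjugated; 2 ring double bonds (4 π electrons) plus a heteroatom lone pair (2) give 6 π electrons. 6 = 4(1)+2, so ring B is aromatic (pyrrole).
Aromatic: B. Total: 1.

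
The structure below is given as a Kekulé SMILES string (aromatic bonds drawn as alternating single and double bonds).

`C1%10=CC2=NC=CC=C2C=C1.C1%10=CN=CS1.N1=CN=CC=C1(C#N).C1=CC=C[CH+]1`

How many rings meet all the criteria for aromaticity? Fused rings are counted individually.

4

The SMILES encodes two fused six-membered rings, each with three alternating double bonds; one ring is all carbon and the other has one ring nitrogen; a five-membered ring with a sulfur at position 1 and a nitrogen at position 3 (in a C=N bond), with two double bonds; a six-membered ring with nitrogens at positions 1 and 3 and three alternating double bonds; a five-membered all-carbon ring bearing a positive charge on one carbon, with two C=C double bonds.
The fused 6/6-membered bicyclic (with one nitrogen) is a single π system with 10 sp² atoms and 10 π electrons from ring double bonds. 10 = 4(2)+2, so the system is aromatic and both rings count as aromatic (quinoline).
The 5-membered ring with one sulfur and one =N– is planar and fully conjugated; 2 ring double bonds (4 π electrons) plus a heteroatom lone pair (2) give 6 π electrons. That satisfies 4n+2 with n=1, so it is aromatic (thiazole).
The 6-membered ring with two nitrogens (1,3) has a continuous p-orbital overlap around the ring; 3 ring double bonds give 6 π electrons. 6 = 4(1)+2, so it is aromatic (pyrimidine).
The 5-membered ring has only sp² ring atoms; a planar conformation would have a fully conjugated π system of 4 electrons. But 4 = 4(1), which is 4n not 4n+2, so it is not aromatic (cyclopentadienyl cation).
4 of the 5 rings are aromatic. Total: 4.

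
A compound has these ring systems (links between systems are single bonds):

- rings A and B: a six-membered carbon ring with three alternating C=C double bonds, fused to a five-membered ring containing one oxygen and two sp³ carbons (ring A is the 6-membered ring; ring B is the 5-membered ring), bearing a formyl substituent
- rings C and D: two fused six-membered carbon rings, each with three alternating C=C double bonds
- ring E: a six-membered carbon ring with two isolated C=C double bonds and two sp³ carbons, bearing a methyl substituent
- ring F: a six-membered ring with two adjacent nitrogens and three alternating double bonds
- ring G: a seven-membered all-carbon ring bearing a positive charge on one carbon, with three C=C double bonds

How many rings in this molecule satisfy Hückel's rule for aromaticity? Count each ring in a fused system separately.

Ring A has a continuous p-orbital overlap around the ring; 3 ring double bonds give 6 π electrons. Since 6 = 4n+2 (n=1), ring A is aromatic (benzene ring).
Ring B has two sp³ carbons, so it is not fully conjugated — not aromatic (oxolane ring).
Rings C and D form a fused bicyclic system with 10 sp² atoms and 10 π electrons from ring double bonds. 10 = 4(2)+2, so the system is aromatic and both rings count as aromatic (naphthalene).
Ring E has two sp³ carbons, so it is not fully conjugated — not aromatic (1,4-cyclohexadiene).
Ring F is planar and fully conjugated; 3 ring double bonds give 6 π electrons. 6 = 4(1)+2, so ring F is aromatic (pyridazine).
Ring G is fully conjugated (every ring atom contributes a p orbital); 3 ring double bonds (6 π electrons) plus the carbocation's empty p orbital (0, but keeps the ring conjugated) give 6 π electrons. Since 6 = 4n+2 (n=1), ring G is aromatic (tropylium cation).
Aromatic: A, C, D, F, G. Total: 5.

5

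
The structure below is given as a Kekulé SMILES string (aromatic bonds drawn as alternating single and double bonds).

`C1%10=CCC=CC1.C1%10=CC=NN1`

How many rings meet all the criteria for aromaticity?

1

The SMILES encodes a six-membered carbon ring with two isolated C=C double bonds and two sp³ carbons; a five-membered ring with two adjacent nitrogens (one bearing H, one in a double bond) and two double bonds.
The 6-membered ring has two sp³ carbons, so it is not fully conjugated — not aromatic (1,4-cyclohexadiene).
The 5-membered ring with two adjacent nitrogens (one N–H, one =N–) is fully conjugated (every ring atom contributes a p orbital); 2 ring double bonds (4 π electrons) plus a heteroatom lone pair (2) give 6 π electrons. That satisfies 4n+2 with n=1, so it is aromatic (pyrazole).
1 of the 2 rings is aromatic. Total: 1.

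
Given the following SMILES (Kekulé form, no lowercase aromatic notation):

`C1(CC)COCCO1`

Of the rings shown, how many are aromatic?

The SMILES encodes a six-membered saturated ring with oxygens at positions 1 and 4.
The 6-membered ring with two oxygens (1,4) has only sp³ atoms, so it is not fully conjugated — not aromatic (1,4-dioxane).

0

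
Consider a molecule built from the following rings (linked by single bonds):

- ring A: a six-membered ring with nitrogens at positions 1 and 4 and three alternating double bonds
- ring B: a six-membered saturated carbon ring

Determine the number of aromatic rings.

Ring A is planar and fully conjugated; 3 ring double bonds give 6 π electrons. Since 6 = 4n+2 (n=1), ring A is aromatic (pyrazine).
Ring B has only sp³ atoms, so it is not fully conjugated — not aromatic (cyclohexane).
Aromatic: A. Total: 1.

1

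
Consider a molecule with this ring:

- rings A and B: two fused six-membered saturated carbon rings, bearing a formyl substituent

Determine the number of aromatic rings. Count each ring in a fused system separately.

Ring A has only sp³ atoms, so it is not fully conjugated — not aromatic (cyclohexane ring).
Ring B has only sp³ atoms, so it is not fully conjugated — not aromatic (cyclohexane ring).
No ring is aromatic. Total: 0.

0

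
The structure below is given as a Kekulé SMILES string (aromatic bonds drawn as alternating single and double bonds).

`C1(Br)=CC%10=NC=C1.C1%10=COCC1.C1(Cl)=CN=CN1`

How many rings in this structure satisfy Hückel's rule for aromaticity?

The SMILES encodes a six-membered ring of five carbons and one nitrogen with three alternating double bonds; a five-membered ring of four carbons and one oxygen, with one C=C double bond and two sp³ carbons; a five-membered ring with nitrogens at positions 1 and 3 (one bearing H, one in a C=N bond) and two double bonds.
The 6-membered ring with one nitrogen is planar and fully conjugated; 3 ring double bonds give 6 π electrons. That satisfies 4n+2 with n=1, so it is aromatic (pyridine).
The 5-membered ring with one oxygen has two sp³ carbons, so it is not fully conjugated — not aromatic (2,3-dihydrofuran).
The 5-membered ring with two nitrogens (one N–H, one =N–) is fully conjugated (every ring atom contributes a p orbital); 2 ring double bonds (4 π electrons) plus a heteroatom lone pair (2) give 6 π electrons. That satisfies 4n+2 with n=1, so it is aromatic (imidazole).
2 of the 3 rings are aromatic. Total: 2.

2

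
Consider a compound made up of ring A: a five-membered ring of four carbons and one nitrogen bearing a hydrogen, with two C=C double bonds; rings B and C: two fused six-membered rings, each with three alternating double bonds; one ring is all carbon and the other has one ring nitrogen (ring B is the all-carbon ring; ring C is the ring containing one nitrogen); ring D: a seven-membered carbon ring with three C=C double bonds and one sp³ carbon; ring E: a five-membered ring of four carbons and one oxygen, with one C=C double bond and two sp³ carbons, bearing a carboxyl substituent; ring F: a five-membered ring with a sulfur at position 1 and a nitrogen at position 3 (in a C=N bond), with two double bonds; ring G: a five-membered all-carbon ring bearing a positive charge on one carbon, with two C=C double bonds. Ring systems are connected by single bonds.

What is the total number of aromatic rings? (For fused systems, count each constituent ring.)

4

Ring A is fully conjugated (every ring atom contributes a p orbital); 2 ring double bonds (4 π electrons) plus a heteroatom lone pair (2) give 6 π electrons. That satisfies 4n+2 with n=1, so ring A is aromatic (pyrrole).
Rings B and C form a fused bicyclic system (with one nitrogen) with 10 sp² atoms and 10 π electrons from ring double bonds. 10 = 4(2)+2, so the system is aromatic and both rings count as aromatic (quinoline).
Ring D has one sp³ carbon, so it is not fully conjugated — not aromatic (cycloheptatriene).
Ring E has two sp³ carbons, so it is not fully conjugated — not aromatic (2,3-dihydrofuran).
Ring F has a continuous p-orbital overlap around the ring; 2 ring double bonds (4 π electrons) plus a heteroatom lone pair (2) give 6 π electrons. Since 6 = 4n+2 (n=1), ring F is aromatic (thiazole).
Ring G has only sp² ring atoms; a planar conformation would have a fully conjugated π system of 4 electrons. But 4 = 4(1), which is 4n not 4n+2, so ring G is not aromatic (cyclopentadienyl cation).
Aromatic: A, B, C, F. Total: 4.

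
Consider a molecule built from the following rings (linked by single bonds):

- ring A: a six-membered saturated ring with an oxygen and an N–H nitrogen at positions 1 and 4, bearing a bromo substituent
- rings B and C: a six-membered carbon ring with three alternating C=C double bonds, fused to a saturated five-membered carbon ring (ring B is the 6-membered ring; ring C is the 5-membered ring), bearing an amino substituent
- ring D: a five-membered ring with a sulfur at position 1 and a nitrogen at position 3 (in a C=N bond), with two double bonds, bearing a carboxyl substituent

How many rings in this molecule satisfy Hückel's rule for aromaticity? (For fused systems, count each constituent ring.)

2

Ring A has only sp³ atoms, so it is not fully conjugated — not aromatic (morpholine).
Ring B has a continuous p-orbital overlap around the ring; 3 ring double bonds give 6 π electrons. Since 6 = 4n+2 (n=1), ring B is aromatic (benzene ring).
Ring C has three sp³ carbons, so it is not fully conjugated — not aromatic (cyclopentane ring).
Ring D has a continuous p-orbital overlap around the ring; 2 ring double bonds (4 π electrons) plus a heteroatom lone pair (2) give 6 π electrons. That satisfies 4n+2 with n=1, so ring D is aromatic (thiazole).
Aromatic: B, D. Total: 2.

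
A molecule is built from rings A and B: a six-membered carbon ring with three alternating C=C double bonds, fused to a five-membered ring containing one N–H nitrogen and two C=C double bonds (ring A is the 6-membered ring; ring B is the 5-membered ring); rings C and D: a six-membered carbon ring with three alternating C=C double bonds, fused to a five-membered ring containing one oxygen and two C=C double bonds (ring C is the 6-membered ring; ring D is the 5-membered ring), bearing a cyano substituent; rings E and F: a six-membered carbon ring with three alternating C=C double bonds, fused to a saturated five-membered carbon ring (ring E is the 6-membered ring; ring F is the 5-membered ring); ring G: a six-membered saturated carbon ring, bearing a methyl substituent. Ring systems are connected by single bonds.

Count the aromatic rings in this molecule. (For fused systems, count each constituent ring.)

Rings A and B form a fused bicyclic system (with one N–H) with 9 sp² atoms and 10 π electrons from ring double bonds plus a heteroatom lone pair. 10 = 4(2)+2, so the system is aromatic and both rings count as aromatic (indole).
Rings C and D form a fused bicyclic system (with one oxygen) with 9 sp² atoms and 10 π electrons from ring double bonds plus a heteroatom lone pair. 10 = 4(2)+2, so the system is aromatic and both rings count as aromatic (benzofuran).
Ring E has a continuous p-orbital overlap around the ring; 3 ring double bonds give 6 π electrons. 6 = 4(1)+2, so ring E is aromatic (benzene ring).
Ring F has three sp³ carbons, so it is not fully conjugated — not aromatic (cyclopentane ring).
Ring G has only sp³ atoms, so it is not fully conjugated — not aromatic (cyclohexane).
Aromatic: A, B, C, D, E. Total: 5.

5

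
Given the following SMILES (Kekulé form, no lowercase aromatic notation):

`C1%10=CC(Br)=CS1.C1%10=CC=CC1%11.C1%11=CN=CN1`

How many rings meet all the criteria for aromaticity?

The SMILES encodes a five-membered ring of four carbons and one sulfur, with two C=C double bonds; a five-membered carbon ring with two conjugated C=C double bonds and one sp³ carbon; a five-membered ring with nitrogens at positions 1 and 3 (one bearing H, one in a C=N bond) and two double bonds.
The 5-membered ring with one sulfur is planar and fully conjugated; 2 ring double bonds (4 π electrons) plus a heteroatom lone pair (2) give 6 π electrons. 6 = 4(1)+2, so it is aromatic (thiophene).
The 5-membered ring has one sp³ carbon, so it is not fully conjugated — not aromatic (cyclopentadiene).
The 5-membered ring with two nitrogens (one N–H, one =N–) has a continuous p-orbital overlap around the ring; 2 ring double bonds (4 π electrons) plus a heteroatom lone pair (2) give 6 π electrons. Since 6 = 4n+2 (n=1), it is aromatic (imidazole).
2 of the 3 rings are aromatic. Total: 2.

2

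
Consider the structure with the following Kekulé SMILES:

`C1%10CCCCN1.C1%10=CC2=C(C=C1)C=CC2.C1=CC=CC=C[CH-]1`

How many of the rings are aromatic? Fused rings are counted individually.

1

The SMILES encodes a six-membered saturated ring of five carbons and one N–H nitrogen; a six-membered carbon ring with three alternating C=C double bonds, fused to a five-membered carbon ring containing one C=C double bond and one sp³ carbon; a seven-membered all-carbon ring bearing a negative charge on one carbon, with three C=C double bonds.
The 6-membered ring with one N–H has only sp³ atoms, so it is not fully conjugated — not aromatic (piperidine).
The 6-membered ring is planar and fully conjugated; 3 ring double bonds give 6 π electrons. That satisfies 4n+2 with n=1, so it is aromatic (benzene ring).
The 5-membered ring has one sp³ carbon, so it is not fully conjugated — not aromatic (cyclopentene ring).
The 7-membered ring has only sp² ring atoms; a planar conformation would have a fully conjugated π system of 8 electrons. But 8 = 4(2), which is 4n not 4n+2, so it is not aromatic (cycloheptatrienyl anion).
1 of the 4 rings is aromatic. Total: 1.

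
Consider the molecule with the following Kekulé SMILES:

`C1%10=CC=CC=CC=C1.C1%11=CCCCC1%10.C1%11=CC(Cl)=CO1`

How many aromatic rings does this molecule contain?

1

The SMILES encodes an eight-membered carbon ring with four alternating C=C double bonds; a six-membered carbon ring with one C=C double bond; a five-membered ring of four carbons and one oxygen, with two C=C double bonds.
The 8-membered ring has only sp² ring atoms; a planar conformation would have a fully conjugated π system of 8 electrons. But 8 = 4(2), which is 4n not 4n+2, so it is not aromatic (cyclooctatetraene) — cyclooctatetraene distorts into a non-planar tub to avoid antiaromaticity.
The 6-membered ring has four sp³ carbons, so it is not fully conjugated — not aromatic (cyclohexene).
The 5-membered ring with one oxygen is planar and fully conjugated; 2 ring double bonds (4 π electrons) plus a heteroatom lone pair (2) give 6 π electrons. 6 = 4(1)+2, so it is aromatic (furan).
1 of the 3 rings is aromatic. Total: 1.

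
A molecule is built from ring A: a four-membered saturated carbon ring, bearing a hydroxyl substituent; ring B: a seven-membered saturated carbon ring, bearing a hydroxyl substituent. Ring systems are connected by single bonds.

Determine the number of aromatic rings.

0

Ring A has only sp³ atoms, so it is not fully conjugated — not aromatic (cyclobutane).
Ring B has only sp³ atoms, so it is not fully conjugated — not aromatic (cycloheptane).
No ring is aromatic. Total: 0.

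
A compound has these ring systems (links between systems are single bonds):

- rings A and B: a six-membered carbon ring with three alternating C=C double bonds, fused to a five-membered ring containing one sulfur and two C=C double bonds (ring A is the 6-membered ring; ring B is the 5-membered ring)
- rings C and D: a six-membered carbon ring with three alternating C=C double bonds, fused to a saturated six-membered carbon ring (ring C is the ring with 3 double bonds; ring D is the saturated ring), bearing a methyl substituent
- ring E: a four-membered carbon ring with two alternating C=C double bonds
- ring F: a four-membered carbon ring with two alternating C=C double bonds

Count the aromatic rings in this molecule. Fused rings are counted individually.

Rings A and B form a fused bicyclic system (with one sulfur) with 9 sp² atoms and 10 π electrons from ring double bonds plus a heteroatom lone pair. 10 = 4(2)+2, so the system is aromatic and both rings count as aromatic (benzothiophene).
Ring C has a continuous p-orbital overlap around the ring; 3 ring double bonds give 6 π electrons. That satisfies 4n+2 with n=1, so ring C is aromatic (benzene ring).
Ring D has four sp³ carbons, so it is not fully conjugated — not aromatic (cyclohexane ring).
Ring E has only sp² ring atoms; a planar conformation would have a fully conjugated π system of 4 electrons. But 4 = 4(1), which is 4n not 4n+2, so ring E is not aromatic (cyclobutadiene) — cyclobutadiene is antiaromatic and distorts to a rectangle.
Ring F has only sp² ring atoms; a planar conformation would have a fully conjugated π system of 4 electrons. But 4 = 4(1), which is 4n not 4n+2, so ring F is not aromatic (cyclobutadiene) — cyclobutadiene is antiaromatic and distorts to a rectangle.
Aromatic: A, B, C. Total: 3.

3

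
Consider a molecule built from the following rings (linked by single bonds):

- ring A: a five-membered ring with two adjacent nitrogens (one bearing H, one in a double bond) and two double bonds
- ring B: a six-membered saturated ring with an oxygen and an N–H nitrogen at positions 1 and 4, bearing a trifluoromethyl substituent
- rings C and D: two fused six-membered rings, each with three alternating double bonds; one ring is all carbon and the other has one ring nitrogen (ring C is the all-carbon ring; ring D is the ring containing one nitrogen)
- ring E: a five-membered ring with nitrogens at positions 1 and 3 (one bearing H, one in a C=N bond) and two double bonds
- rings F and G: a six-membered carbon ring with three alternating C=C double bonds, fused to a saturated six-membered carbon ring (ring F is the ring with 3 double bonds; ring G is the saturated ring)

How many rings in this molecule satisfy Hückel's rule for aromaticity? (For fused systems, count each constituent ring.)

Ring A has a continuous p-orbital overlap around the ring; 2 ring double bonds (4 π electrons) plus a heteroatom lone pair (2) give 6 π electrons. That satisfies 4n+2 with n=1, so ring A is aromatic (pyrazole).
Ring B has only sp³ atoms, so it is not fully conjugated — not aromatic (morpholine).
Rings C and D form a fused bicyclic system (with one nitrogen) with 10 sp² atoms and 10 π electrons from ring double bonds. 10 = 4(2)+2, so the system is aromatic and both rings count as aromatic (quinoline).
Ring E has a continuous p-orbital overlap around the ring; 2 ring double bonds (4 π electrons) plus a heteroatom lone pair (2) give 6 π electrons. Since 6 = 4n+2 (n=1), ring E is aromatic (imidazole).
Ring F is fully conjugated (every ring atom contributes a p orbital); 3 ring double bonds give 6 π electrons. 6 = 4(1)+2, so ring F is aromatic (benzene ring).
Ring G has four sp³ carbons, so it is not fully conjugated — not aromatic (cyclohexane ring).
Aromatic: A, C, D, E, F. Total: 5.

5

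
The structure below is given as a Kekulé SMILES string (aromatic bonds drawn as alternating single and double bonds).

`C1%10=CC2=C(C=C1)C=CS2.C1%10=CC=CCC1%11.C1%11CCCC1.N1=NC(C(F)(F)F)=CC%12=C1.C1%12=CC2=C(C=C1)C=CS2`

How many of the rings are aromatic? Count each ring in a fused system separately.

The SMILES encodes a six-membered carbon ring with three alternating C=C double bonds, fused to a five-membered ring containing one sulfur and two C=C double bonds; a six-membered carbon ring with two conjugated C=C double bonds and two sp³ carbons; a five-membered saturated carbon ring; a six-membered ring with two adjacent nitrogens and three alternating double bonds; a six-membered carbon ring with three alternating C=C double bonds, fused to a five-membered ring containing one sulfur and two C=C double bonds.
The fused 6/5-membered bicyclic (with one sulfur) is a single π system with 9 sp² atoms and 10 π electrons from ring double bonds plus a heteroatom lone pair. 10 = 4(2)+2, so the system is aromatic and both rings count as aromatic (benzothiophene).
The 6-membered ring has two sp³ carbons, so it is not fully conjugated — not aromatic (1,3-cyclohexadiene).
The 5-membered ring has only sp³ atoms, so it is not fully conjugated — not aromatic (cyclopentane).
The 6-membered ring with two nitrogens (1,2) is fully conjugated (every ring atom contributes a p orbital); 3 ring double bonds give 6 π electrons. That satisfies 4n+2 with n=1, so it is aromatic (pyridazine).
The fused 6/5-membered bicyclic (with one sulfur) is a single π system with 9 sp² atoms and 10 π electrons from ring double bonds plus a heteroatom lone pair. 10 = 4(2)+2, so the system is aromatic and both rings count as aromatic (benzothiophene).
5 of the 7 rings are aromatic. Total: 5.

5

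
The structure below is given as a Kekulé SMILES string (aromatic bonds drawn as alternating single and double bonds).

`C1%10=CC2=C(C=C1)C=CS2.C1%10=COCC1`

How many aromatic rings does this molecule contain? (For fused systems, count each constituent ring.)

The SMILES encodes a six-membered carbon ring with three alternating C=C double bonds, fused to a five-membered ring containing one sulfur and two C=C double bonds; a five-membered ring of four carbons and one oxygen, with one C=C double bond and two sp³ carbons.
The fused 6/5-membered bicyclic (with one sulfur) is a single π system with 9 sp² atoms and 10 π electrons from ring double bonds plus a heteroatom lone pair. 10 = 4(2)+2, so the system is aromatic and both rings count as aromatic (benzothiophene).
The 5-membered ring with one oxygen has two sp³ carbons, so it is not fully conjugated — not aromatic (2,3-dihydrofuran).
2 of the 3 rings are aromatic. Total: 2.

2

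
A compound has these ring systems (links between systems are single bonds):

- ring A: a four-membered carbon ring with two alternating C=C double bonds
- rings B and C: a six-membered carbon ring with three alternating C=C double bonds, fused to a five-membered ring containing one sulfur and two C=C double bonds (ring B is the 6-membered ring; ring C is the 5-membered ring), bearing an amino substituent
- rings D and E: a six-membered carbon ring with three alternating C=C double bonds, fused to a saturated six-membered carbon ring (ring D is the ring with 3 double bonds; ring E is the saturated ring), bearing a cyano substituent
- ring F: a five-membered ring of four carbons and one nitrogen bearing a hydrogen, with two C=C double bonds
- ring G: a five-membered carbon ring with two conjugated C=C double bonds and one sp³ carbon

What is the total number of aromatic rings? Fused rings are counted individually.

Ring A has only sp² ring atoms; a planar conformation would have a fully conjugated π system of 4 electrons. But 4 = 4(1), which is 4n not 4n+2, so ring A is not aromatic (cyclobutadiene) — cyclobutadiene is antiaromatic and distorts to a rectangle.
Rings B and C form a fused bicyclic system (with one sulfur) with 9 sp² atoms and 10 π electrons from ring double bonds plus a heteroatom lone pair. 10 = 4(2)+2, so the system is aromatic and both rings count as aromatic (benzothiophene).
Ring D has a continuous p-orbital overlap around the ring; 3 ring double bonds give 6 π electrons. That satisfies 4n+2 with n=1, so ring D is aromatic (benzene ring).
Ring E has four sp³ carbons, so it is not fully conjugated — not aromatic (cyclohexane ring).
Ring F has a continuous p-orbital overlap around the ring; 2 ring double bonds (4 π electrons) plus a heteroatom lone pair (2) give 6 π electrons. 6 = 4(1)+2, so ring F is aromatic (pyrrole).
Ring G has one sp³ carbon, so it is not fully conjugated — not aromatic (cyclopentadiene).
Aromatic: B, C, D, F. Total: 4.

4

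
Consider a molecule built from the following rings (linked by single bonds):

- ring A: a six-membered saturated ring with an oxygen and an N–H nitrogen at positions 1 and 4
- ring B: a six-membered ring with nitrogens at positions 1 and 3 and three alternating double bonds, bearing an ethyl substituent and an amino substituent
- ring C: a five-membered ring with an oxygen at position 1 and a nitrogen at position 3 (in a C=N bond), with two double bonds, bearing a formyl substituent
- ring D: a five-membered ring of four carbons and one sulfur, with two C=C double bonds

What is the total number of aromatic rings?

Ring A has only sp³ atoms, so it is not fully conjugated — not aromatic (morpholine).
Ring B has a continuous p-orbital overlap around the ring; 3 ring double bonds give 6 π electrons. 6 = 4(1)+2, so ring B is aromatic (pyrimidine).
Ring C is planar and fully conjugated; 2 ring double bonds (4 π electrons) plus a heteroatom lone pair (2) give 6 π electrons. Since 6 = 4n+2 (n=1), ring C is aromatic (oxazole).
Ring D is fully conjugated (every ring atom contributes a p orbital); 2 ring double bonds (4 π electrons) plus a heteroatom lone pair (2) give 6 π electrons. Since 6 = 4n+2 (n=1), ring D is aromatic (thiophene).
Aromatic: B, C, D. Total: 3.

3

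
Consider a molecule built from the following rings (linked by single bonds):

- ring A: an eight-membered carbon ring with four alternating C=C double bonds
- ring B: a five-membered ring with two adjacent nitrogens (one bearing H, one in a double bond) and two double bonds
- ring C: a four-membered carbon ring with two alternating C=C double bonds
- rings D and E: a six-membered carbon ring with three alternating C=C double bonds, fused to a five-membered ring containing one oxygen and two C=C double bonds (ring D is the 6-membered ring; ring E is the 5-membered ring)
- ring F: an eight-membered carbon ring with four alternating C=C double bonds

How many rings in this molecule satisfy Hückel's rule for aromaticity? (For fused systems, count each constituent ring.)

3

Ring A has only sp² ring atoms; a planar conformation would have a fully conjugated π system of 8 electrons. But 8 = 4(2), which is 4n not 4n+2, so ring A is not aromatic (cyclooctatetraene) — cyclooctatetraene distorts into a non-planar tub to avoid antiaromaticity.
Ring B is planar and fully conjugated; 2 ring double bonds (4 π electrons) plus a heteroatom lone pair (2) give 6 π electrons. That satisfies 4n+2 with n=1, so ring B is aromatic (pyrazole).
Ring C has only sp² ring atoms; a planar conformation would have a fully conjugated π system of 4 electrons. But 4 = 4(1), which is 4n not 4n+2, so ring C is not aromatic (cyclobutadiene) — cyclobutadiene is antiaromatic and distorts to a rectangle.
Rings D and E form a fused bicyclic system (with one oxygen) with 9 sp² atoms and 10 π electrons from ring double bonds plus a heteroatom lone pair. 10 = 4(2)+2, so the system is aromatic and both rings count as aromatic (benzofuran).
Ring F has only sp² ring atoms; a planar conformation would have a fully conjugated π system of 8 electrons. But 8 = 4(2), which is 4n not 4n+2, so ring F is not aromatic (cyclooctatetraene) — cyclooctatetraene distorts into a non-planar tub to avoid antiaromaticity.
Aromatic: B, D, E. Total: 3.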